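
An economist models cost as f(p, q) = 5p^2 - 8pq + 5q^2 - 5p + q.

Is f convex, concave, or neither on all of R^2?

convex

f is quadratic, so its Hessian is the constant matrix H = [[10, -8], [-8, 10]].
det(H) = 36, tr(H) = 20.
det(H) > 0 and tr(H) > 0, so H is positive definite everywhere: convex.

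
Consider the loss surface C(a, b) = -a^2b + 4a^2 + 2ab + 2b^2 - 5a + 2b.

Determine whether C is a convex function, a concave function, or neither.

The term -a^2b is cubic, so the Hessian is not constant.
∂²C/∂a² = -2b + 8, which takes both signs as b varies (negative for sufficiently large b). A diagonal entry of the Hessian changing sign means the Hessian is neither positive- nor negative-semidefinite on all of R^2.

neither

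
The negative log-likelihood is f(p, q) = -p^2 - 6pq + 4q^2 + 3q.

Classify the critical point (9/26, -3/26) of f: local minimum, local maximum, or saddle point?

saddle point

The Hessian of f is constant: H = [[-2, -6], [-6, 8]].
det(H) = (-2)·8 − (-6)² = -52.
Since det(H) < 0, H is indefinite and the critical point is a saddle point.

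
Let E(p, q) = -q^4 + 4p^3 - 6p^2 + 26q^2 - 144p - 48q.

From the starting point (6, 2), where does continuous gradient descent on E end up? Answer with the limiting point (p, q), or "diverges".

E is separable, so gradient descent decouples: p follows -∂E/∂p, q follows -∂E/∂q.
∂E/∂p = 12(p - 4)(p + 3); at p=6 this is 216, so p decreases.
∂E/∂q = -4(q - 3)(q - 1)(q + 4); at q=2 this is 24, so q decreases.
p converges to its nearest critical value 4 (a local min of the p-part); q converges to 1. The iterate converges to (4, 1).

(4, 1)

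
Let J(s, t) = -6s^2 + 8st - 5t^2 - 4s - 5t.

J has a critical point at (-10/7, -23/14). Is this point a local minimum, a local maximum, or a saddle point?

The Hessian of J is constant: H = [[-12, 8], [8, -10]].
det(H) = (-12)·(-10) − 8² = 56.
det(H) > 0 and tr(H) = -22 < 0, so H is negative definite and the point is a local maximum.

local maximum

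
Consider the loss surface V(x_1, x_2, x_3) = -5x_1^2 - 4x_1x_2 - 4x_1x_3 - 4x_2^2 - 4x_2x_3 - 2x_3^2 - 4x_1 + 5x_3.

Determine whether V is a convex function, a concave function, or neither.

concave

V is quadratic, so its Hessian is the constant matrix H = [[-10, -4, -4], [-4, -8, -4], [-4, -4, -4]].
Leading principal minors: -10, 64, -96.
Signs alternate −, +, − ⇒ H ≺ 0 ⇒ concave.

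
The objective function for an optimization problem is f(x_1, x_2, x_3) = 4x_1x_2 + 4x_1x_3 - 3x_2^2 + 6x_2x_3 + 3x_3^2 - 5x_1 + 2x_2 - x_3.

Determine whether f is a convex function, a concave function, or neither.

f is quadratic, so its Hessian is the constant matrix H = [[0, 4, 4], [4, -6, 6], [4, 6, 6]].
Leading principal minors: 0, -16, 192.
Neither pattern holds ⇒ H is indefinite ⇒ neither convex nor concave.

neither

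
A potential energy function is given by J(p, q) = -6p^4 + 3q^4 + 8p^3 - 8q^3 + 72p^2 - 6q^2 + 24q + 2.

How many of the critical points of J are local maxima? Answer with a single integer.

2

J separates as a function of p plus a function of q, so ∇J=0 decouples.
∂J/∂p = -24p(p - 3)(p + 2) = 0 at p ∈ {-2, 0, 3}; ∂J/∂q = 12(q - 2)(q - 1)(q + 1) = 0 at q ∈ {-1, 1, 2}.
The Hessian is diagonal: diag(J_pp, J_qq). Second derivatives: J_pp(-2)=-240, J_pp(0)=144, J_pp(3)=-360; J_qq(-1)=72, J_qq(1)=-24, J_qq(2)=36.
Local maxima occur where both diagonal entries negative: (-2, 1), (3, 1). Count: 2.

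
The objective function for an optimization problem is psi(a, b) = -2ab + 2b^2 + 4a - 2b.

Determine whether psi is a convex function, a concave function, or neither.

psi is quadratic, so its Hessian is the constant matrix H = [[0, -2], [-2, 4]].
det(H) = -4, tr(H) = 4.
det(H) < 0, so H is indefinite: neither convex nor concave.

neither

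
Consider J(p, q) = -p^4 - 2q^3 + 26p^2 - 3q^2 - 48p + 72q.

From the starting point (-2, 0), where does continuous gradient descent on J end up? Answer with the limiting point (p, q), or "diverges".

J is separable, so gradient descent decouples: p follows -∂J/∂p, q follows -∂J/∂q.
∂J/∂p = -4(p - 3)(p - 1)(p + 4); at p=-2 this is -120, so p increases.
∂J/∂q = -6(q - 3)(q + 4); at q=0 this is 72, so q decreases.
p converges to its nearest critical value 1 (a local min of the p-part); q converges to -4. The iterate converges to (1, -4).

(1, -4)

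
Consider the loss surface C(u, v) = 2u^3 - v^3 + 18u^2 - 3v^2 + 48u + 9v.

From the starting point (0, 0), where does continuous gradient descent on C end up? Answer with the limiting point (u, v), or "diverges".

(-2, -3)

C is separable, so gradient descent decouples: u follows -∂C/∂u, v follows -∂C/∂v.
∂C/∂u = 6(u + 2)(u + 4); at u=0 this is 48, so u decreases.
∂C/∂v = -3(v - 1)(v + 3); at v=0 this is 9, so v decreases.
u converges to its nearest critical value -2 (a local min of the u-part); v converges to -3. The iterate converges to (-2, -3).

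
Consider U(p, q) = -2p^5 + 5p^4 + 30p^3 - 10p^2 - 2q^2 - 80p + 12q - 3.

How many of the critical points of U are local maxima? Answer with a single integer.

U separates as a function of p plus a function of q, so ∇U=0 decouples.
∂U/∂p = -10(p - 4)(p - 1)(p + 1)(p + 2) = 0 at p ∈ {-2, -1, 1, 4}; ∂U/∂q = -4(q - 3) = 0 at q ∈ {3}.
The Hessian is diagonal: diag(U_pp, U_qq). Second derivatives: U_pp(-2)=180, U_pp(-1)=-100, U_pp(1)=180, U_pp(4)=-900; U_qq(3)=-4.
Local maxima occur where both diagonal entries negative: (-1, 3), (4, 3). Count: 2.

2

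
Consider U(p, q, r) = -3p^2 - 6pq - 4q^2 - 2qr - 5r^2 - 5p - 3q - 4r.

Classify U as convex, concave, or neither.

concave

U is quadratic, so its Hessian is the constant matrix H = [[-6, -6, 0], [-6, -8, -2], [0, -2, -10]].
Leading principal minors: -6, 12, -96.
Signs alternate −, +, − ⇒ H ≺ 0 ⇒ concave.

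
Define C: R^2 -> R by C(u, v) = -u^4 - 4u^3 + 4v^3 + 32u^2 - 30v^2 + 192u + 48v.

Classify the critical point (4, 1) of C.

The mixed partial ∂²C/∂u∂v is 0, so the Hessian at any point is diag(C_uu, C_vv) = diag(4(-3u^2 - 6u + 16), 12(2v - 5)).
At (4, 1): H = diag(-224, -36).
Both eigenvalues are negative, so H is negative definite: a local maximum.

local maximum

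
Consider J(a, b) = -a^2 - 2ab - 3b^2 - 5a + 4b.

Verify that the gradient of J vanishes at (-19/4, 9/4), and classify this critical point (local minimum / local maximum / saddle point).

∇J = (-2a - 2b - 5, -2a - 6b + 4); substituting (-19/4, 9/4) gives ∇J = (0, 0), so (-19/4, 9/4) is indeed a critical point.
The Hessian of J is constant: H = [[-2, -2], [-2, -6]].
det(H) = (-2)·(-6) − (-2)² = 8.
det(H) > 0 and tr(H) = -8 < 0, so H is negative definite and the point is a local maximum.

local maximum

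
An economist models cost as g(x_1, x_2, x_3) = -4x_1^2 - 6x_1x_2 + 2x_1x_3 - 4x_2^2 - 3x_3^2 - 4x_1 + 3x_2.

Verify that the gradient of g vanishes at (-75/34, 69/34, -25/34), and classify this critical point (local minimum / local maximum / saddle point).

local maximum

∇g = (-8x_1 - 6x_2 + 2x_3 - 4, -6x_1 - 8x_2 + 3, 2x_1 - 6x_3); substituting (-75/34, 69/34, -25/34) gives ∇g = (0, 0, 0), so (-75/34, 69/34, -25/34) is indeed a critical point.
The Hessian is constant: H = [[-8, -6, 2], [-6, -8, 0], [2, 0, -6]].
Leading principal minors: Δ₁ = -8, Δ₂ = 28, Δ₃ = -136.
The minors alternate sign starting negative (−, +, −), so H is negative definite: a local maximum.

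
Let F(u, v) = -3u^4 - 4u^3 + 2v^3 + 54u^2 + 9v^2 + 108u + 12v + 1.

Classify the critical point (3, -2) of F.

The mixed partial ∂²F/∂u∂v is 0, so the Hessian at any point is diag(F_uu, F_vv) = diag(12(-3u^2 - 2u + 9), 6(2v + 3)).
At (3, -2): H = diag(-288, -6).
Both eigenvalues are negative, so H is negative definite: a local maximum.

local maximum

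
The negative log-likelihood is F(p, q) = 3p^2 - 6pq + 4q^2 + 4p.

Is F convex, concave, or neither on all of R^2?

F is quadratic, so its Hessian is the constant matrix H = [[6, -6], [-6, 8]].
det(H) = 12, tr(H) = 14.
det(H) > 0 and tr(H) > 0, so H is positive definite everywhere: convex.

convex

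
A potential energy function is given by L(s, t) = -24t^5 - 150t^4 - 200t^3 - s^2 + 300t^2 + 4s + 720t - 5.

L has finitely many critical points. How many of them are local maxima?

L separates as a function of s plus a function of t, so ∇L=0 decouples.
∂L/∂s = -2(s - 2) = 0 at s ∈ {2}; ∂L/∂t = -120(t - 1)(t + 1)(t + 2)(t + 3) = 0 at t ∈ {-3, -2, -1, 1}.
The Hessian is diagonal: diag(L_ss, L_tt). Second derivatives: L_ss(2)=-2; L_tt(-3)=960, L_tt(-2)=-360, L_tt(-1)=480, L_tt(1)=-2880.
Local maxima occur where both diagonal entries negative: (2, -2), (2, 1). Count: 2.

2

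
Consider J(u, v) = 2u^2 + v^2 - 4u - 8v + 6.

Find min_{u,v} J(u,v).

-12

J(u,v) separates as P(u) + Q(v) + 6, so its minimum is min P + min Q + 6.
P'(u) = 4u - 4 vanishes at u ∈ {1}; Q'(v) = 2v - 8 vanishes at v ∈ {4}.
Local minima of P (where P''>0): P(1)=-2. Local minima of Q: Q(4)=-16.
So the global minimum of J is P(1) + Q(4) + 6 = -2 − 16 + 6 = -12, attained at (1, 4).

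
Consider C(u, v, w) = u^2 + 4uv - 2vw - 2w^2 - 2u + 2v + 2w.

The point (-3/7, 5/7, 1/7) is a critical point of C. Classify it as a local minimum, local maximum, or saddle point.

The Hessian is constant: H = [[2, 4, 0], [4, 0, -2], [0, -2, -4]].
Leading principal minors: Δ₁ = 2, Δ₂ = -16, Δ₃ = 56.
The minors fit neither the all-positive nor the alternating-sign pattern, so H is indefinite: a saddle point.

saddle point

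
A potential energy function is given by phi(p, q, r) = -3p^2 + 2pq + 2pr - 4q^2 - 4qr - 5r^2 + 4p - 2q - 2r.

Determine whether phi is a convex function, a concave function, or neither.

concave

phi is quadratic, so its Hessian is the constant matrix H = [[-6, 2, 2], [2, -8, -4], [2, -4, -10]].
Leading principal minors: -6, 44, -344.
Signs alternate −, +, − ⇒ H ≺ 0 ⇒ concave.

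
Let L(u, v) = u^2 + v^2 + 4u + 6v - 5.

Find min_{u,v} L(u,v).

L(u,v) separates as P(u) + Q(v) − 5, so its minimum is min P + min Q − 5.
P'(u) = 2u + 4 vanishes at u ∈ {-2}; Q'(v) = 2v + 6 vanishes at v ∈ {-3}.
Local minima of P (where P''>0): P(-2)=-4. Local minima of Q: Q(-3)=-9.
So the global minimum of L is P(-2) + Q(-3) − 5 = -4 − 9 − 5 = -18, attained at (-2, -3).

-18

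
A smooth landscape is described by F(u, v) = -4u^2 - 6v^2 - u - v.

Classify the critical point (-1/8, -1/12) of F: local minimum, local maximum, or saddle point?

The Hessian of F is constant: H = [[-8, 0], [0, -12]].
det(H) = (-8)·(-12) − 0² = 96.
det(H) > 0 and tr(H) = -20 < 0, so H is negative definite and the point is a local maximum.

local maximum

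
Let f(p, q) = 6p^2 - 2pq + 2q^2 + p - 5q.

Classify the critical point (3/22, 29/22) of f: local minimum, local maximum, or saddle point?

The Hessian of f is constant: H = [[12, -2], [-2, 4]].
det(H) = 12·4 − (-2)² = 44.
det(H) > 0 and tr(H) = 16 > 0, so H is positive definite and the point is a local minimum.

local minimum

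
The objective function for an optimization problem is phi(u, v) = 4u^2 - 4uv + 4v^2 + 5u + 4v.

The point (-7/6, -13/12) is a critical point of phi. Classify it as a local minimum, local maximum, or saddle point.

The Hessian of phi is constant: H = [[8, -4], [-4, 8]].
det(H) = 8·8 − (-4)² = 48.
det(H) > 0 and tr(H) = 16 > 0, so H is positive definite and the point is a local minimum.

local minimum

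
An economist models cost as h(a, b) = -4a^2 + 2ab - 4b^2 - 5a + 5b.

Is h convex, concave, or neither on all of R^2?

h is quadratic, so its Hessian is the constant matrix H = [[-8, 2], [2, -8]].
det(H) = 60, tr(H) = -16.
det(H) > 0 and tr(H) < 0, so H is negative definite everywhere: concave.

concave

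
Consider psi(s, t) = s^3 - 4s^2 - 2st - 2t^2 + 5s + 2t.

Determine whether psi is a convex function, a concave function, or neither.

The term s^3 is cubic, so the Hessian is not constant.
∂²psi/∂s² = 6s - 8, which takes both signs as s varies (negative for sufficiently negative s). A diagonal entry of the Hessian changing sign means the Hessian is neither positive- nor negative-semidefinite on all of R^2.

neither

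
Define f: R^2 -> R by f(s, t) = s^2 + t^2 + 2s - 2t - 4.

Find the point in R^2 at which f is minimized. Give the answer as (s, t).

f(s,t) separates as P(s) + Q(t) − 4, so its minimum is min P + min Q − 4.
P'(s) = 2s + 2 vanishes at s ∈ {-1}; Q'(t) = 2(t - 1) vanishes at t ∈ {1}.
Local minima of P (where P''>0): P(-1)=-1. Local minima of Q: Q(1)=-1.
So the global minimum of f is P(-1) + Q(1) − 4 = -1 − 1 − 4 = -6, attained at (-1, 1).

(-1, 1)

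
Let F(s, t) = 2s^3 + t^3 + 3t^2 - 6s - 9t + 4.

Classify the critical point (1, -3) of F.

The mixed partial ∂²F/∂s∂t is 0, so the Hessian at any point is diag(F_ss, F_tt) = diag(12s, 6(t + 1)).
At (1, -3): H = diag(12, -12).
The eigenvalues have opposite signs, so H is indefinite: a saddle point.

saddle point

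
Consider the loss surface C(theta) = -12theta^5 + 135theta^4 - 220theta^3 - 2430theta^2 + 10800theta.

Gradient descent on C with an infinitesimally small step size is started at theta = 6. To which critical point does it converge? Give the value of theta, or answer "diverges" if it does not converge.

C'(theta) = -60(theta - 5)(theta - 4)(theta - 3)(theta + 3), so C'(6) = -3240.
Gradient descent moves in the -C' direction, i.e. theta is increasing.
There is no critical point above theta=6, and C' keeps the same sign, so the iterate runs off to +∞.

diverges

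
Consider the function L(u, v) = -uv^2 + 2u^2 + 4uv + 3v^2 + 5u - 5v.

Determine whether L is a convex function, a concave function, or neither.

neither

The term -uv^2 is cubic, so the Hessian is not constant.
∂²L/∂v² = -2u + 6, which takes both signs as u varies (negative for sufficiently large u). A diagonal entry of the Hessian changing sign means the Hessian is neither positive- nor negative-semidefinite on all of R^2.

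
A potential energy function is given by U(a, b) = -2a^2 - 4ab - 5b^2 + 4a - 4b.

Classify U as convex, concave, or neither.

U is quadratic, so its Hessian is the constant matrix H = [[-4, -4], [-4, -10]].
det(H) = 24, tr(H) = -14.
det(H) > 0 and tr(H) < 0, so H is negative definite everywhere: concave.

concave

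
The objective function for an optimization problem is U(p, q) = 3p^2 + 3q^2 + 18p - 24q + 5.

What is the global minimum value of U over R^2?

-70

U(p,q) separates as A(p) + B(q) + 5, so its minimum is min A + min B + 5.
A'(p) = 6p + 18 vanishes at p ∈ {-3}; B'(q) = 6q - 24 vanishes at q ∈ {4}.
Local minima of A (where A''>0): A(-3)=-27. Local minima of B: B(4)=-48.
So the global minimum of U is A(-3) + B(4) + 5 = -27 − 48 + 5 = -70, attained at (-3, 4).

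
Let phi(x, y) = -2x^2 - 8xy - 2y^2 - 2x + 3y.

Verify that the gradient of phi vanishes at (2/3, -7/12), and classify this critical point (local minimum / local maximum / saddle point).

saddle point

∇phi = (-4x - 8y - 2, -8x - 4y + 3); substituting (2/3, -7/12) gives ∇phi = (0, 0), so (2/3, -7/12) is indeed a critical point.
The Hessian of phi is constant: H = [[-4, -8], [-8, -4]].
det(H) = (-4)·(-4) − (-8)² = -48.
Since det(H) < 0, H is indefinite and the critical point is a saddle point.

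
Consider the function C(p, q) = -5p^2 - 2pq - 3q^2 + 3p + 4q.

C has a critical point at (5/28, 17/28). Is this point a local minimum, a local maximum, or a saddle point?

local maximum

The Hessian of C is constant: H = [[-10, -2], [-2, -6]].
det(H) = (-10)·(-6) − (-2)² = 56.
det(H) > 0 and tr(H) = -16 < 0, so H is negative definite and the point is a local maximum.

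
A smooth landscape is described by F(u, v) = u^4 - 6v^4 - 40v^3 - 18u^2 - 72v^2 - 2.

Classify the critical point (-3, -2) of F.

The mixed partial ∂²F/∂u∂v is 0, so the Hessian at any point is diag(F_uu, F_vv) = diag(12(u^2 - 3), -24(3v^2 + 10v + 6)).
At (-3, -2): H = diag(72, 48).
Both eigenvalues are positive, so H is positive definite: a local minimum.

local minimum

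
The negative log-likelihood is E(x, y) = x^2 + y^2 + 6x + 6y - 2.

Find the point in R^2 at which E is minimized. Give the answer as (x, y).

(-3, -3)

E(x,y) separates as P(x) + Q(y) − 2, so its minimum is min P + min Q − 2.
P'(x) = 2x + 6 vanishes at x ∈ {-3}; Q'(y) = 2y + 6 vanishes at y ∈ {-3}.
Local minima of P (where P''>0): P(-3)=-9. Local minima of Q: Q(-3)=-9.
So the global minimum of E is P(-3) + Q(-3) − 2 = -9 − 9 − 2 = -20, attained at (-3, -3).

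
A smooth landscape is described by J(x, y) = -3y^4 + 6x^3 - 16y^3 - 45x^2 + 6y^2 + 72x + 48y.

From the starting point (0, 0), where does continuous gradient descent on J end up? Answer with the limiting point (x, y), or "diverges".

J is separable, so gradient descent decouples: x follows -∂J/∂x, y follows -∂J/∂y.
∂J/∂x = 18(x - 4)(x - 1); at x=0 this is 72, so x decreases.
∂J/∂y = -12(y - 1)(y + 1)(y + 4); at y=0 this is 48, so y decreases.
The x-coordinate has no critical point in that direction and runs off to infinity.

diverges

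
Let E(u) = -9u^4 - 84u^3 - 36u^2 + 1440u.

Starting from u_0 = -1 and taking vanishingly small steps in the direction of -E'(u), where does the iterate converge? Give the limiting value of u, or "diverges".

E'(u) = -36(u - 2)(u + 4)(u + 5), so E'(-1) = 1296.
Gradient descent moves in the -E' direction, i.e. u is decreasing.
The nearest critical point in that direction is u = -4, where E'' = 216 > 0 (a local minimum). The iterate converges there.

-4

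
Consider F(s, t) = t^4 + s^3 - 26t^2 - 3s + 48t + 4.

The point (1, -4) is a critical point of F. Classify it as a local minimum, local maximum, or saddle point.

local minimum

The mixed partial ∂²F/∂s∂t is 0, so the Hessian at any point is diag(F_ss, F_tt) = diag(6s, 4(3t^2 - 13)).
At (1, -4): H = diag(6, 140).
Both eigenvalues are positive, so H is positive definite: a local minimum.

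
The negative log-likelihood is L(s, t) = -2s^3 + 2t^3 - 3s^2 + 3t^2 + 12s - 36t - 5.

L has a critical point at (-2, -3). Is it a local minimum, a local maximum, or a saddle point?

The mixed partial ∂²L/∂s∂t is 0, so the Hessian at any point is diag(L_ss, L_tt) = diag(-6(2s + 1), 6(2t + 1)).
At (-2, -3): H = diag(18, -30).
The eigenvalues have opposite signs, so H is indefinite: a saddle point.

saddle point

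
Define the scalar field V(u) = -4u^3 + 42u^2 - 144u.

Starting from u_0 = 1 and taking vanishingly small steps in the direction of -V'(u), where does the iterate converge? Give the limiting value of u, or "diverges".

V'(u) = -12(u - 4)(u - 3), so V'(1) = -72.
Gradient descent moves in the -V' direction, i.e. u is increasing.
The nearest critical point in that direction is u = 3, where V'' = 12 > 0 (a local minimum). The iterate converges there.

3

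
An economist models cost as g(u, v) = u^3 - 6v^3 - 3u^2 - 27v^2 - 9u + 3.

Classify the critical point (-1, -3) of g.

The mixed partial ∂²g/∂u∂v is 0, so the Hessian at any point is diag(g_uu, g_vv) = diag(6(u - 1), -18(2v + 3)).
At (-1, -3): H = diag(-12, 54).
The eigenvalues have opposite signs, so H is indefinite: a saddle point.

saddle point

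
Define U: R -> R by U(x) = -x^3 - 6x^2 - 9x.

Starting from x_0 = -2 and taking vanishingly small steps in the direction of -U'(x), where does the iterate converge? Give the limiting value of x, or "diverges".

U'(x) = -3(x + 1)(x + 3), so U'(-2) = 3.
Gradient descent moves in the -U' direction, i.e. x is decreasing.
The nearest critical point in that direction is x = -3, where U'' = 6 > 0 (a local minimum). The iterate converges there.

-3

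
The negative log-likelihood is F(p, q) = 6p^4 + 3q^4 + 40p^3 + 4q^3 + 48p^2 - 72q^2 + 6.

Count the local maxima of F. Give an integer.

1

F separates as a function of p plus a function of q, so ∇F=0 decouples.
∂F/∂p = 24p(p + 1)(p + 4) = 0 at p ∈ {-4, -1, 0}; ∂F/∂q = 12q(q - 3)(q + 4) = 0 at q ∈ {-4, 0, 3}.
The Hessian is diagonal: diag(F_pp, F_qq). Second derivatives: F_pp(-4)=288, F_pp(-1)=-72, F_pp(0)=96; F_qq(-4)=336, F_qq(0)=-144, F_qq(3)=252.
Local maxima occur where both diagonal entries negative: (-1, 0). Count: 1.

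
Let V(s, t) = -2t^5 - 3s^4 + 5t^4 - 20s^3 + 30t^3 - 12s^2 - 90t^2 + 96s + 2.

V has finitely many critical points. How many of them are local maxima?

V separates as a function of s plus a function of t, so ∇V=0 decouples.
∂V/∂s = -12(s - 1)(s + 2)(s + 4) = 0 at s ∈ {-4, -2, 1}; ∂V/∂t = -10t(t - 3)(t - 2)(t + 3) = 0 at t ∈ {-3, 0, 2, 3}.
The Hessian is diagonal: diag(V_ss, V_tt). Second derivatives: V_ss(-4)=-120, V_ss(-2)=72, V_ss(1)=-180; V_tt(-3)=900, V_tt(0)=-180, V_tt(2)=100, V_tt(3)=-180.
Local maxima occur where both diagonal entries negative: (-4, 0), (-4, 3), (1, 0), (1, 3). Count: 4.

4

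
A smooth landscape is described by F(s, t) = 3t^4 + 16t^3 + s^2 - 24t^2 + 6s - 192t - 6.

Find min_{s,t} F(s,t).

F(s,t) separates as P(s) + Q(t) − 6, so its minimum is min P + min Q − 6.
P'(s) = 2s + 6 vanishes at s ∈ {-3}; Q'(t) = 12(t - 2)(t + 2)(t + 4) vanishes at t ∈ {-4, -2, 2}.
Local minima of P (where P''>0): P(-3)=-9. Local minima of Q: Q(-4)=128, Q(2)=-304.
So the global minimum of F is P(-3) + Q(2) − 6 = -9 − 304 − 6 = -319, attained at (-3, 2).

-319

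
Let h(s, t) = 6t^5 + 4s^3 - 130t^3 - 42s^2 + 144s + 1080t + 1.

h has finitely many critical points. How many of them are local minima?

2

h separates as a function of s plus a function of t, so ∇h=0 decouples.
∂h/∂s = 12(s - 4)(s - 3) = 0 at s ∈ {3, 4}; ∂h/∂t = 30(t - 3)(t - 2)(t + 2)(t + 3) = 0 at t ∈ {-3, -2, 2, 3}.
The Hessian is diagonal: diag(h_ss, h_tt). Second derivatives: h_ss(3)=-12, h_ss(4)=12; h_tt(-3)=-900, h_tt(-2)=600, h_tt(2)=-600, h_tt(3)=900.
Local minima occur where both diagonal entries positive: (4, -2), (4, 3). Count: 2.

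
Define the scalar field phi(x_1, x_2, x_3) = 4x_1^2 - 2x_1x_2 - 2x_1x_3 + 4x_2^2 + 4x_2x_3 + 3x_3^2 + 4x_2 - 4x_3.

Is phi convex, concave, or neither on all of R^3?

convex

phi is quadratic, so its Hessian is the constant matrix H = [[8, -2, -2], [-2, 8, 4], [-2, 4, 6]].
Leading principal minors: 8, 60, 232.
All positive ⇒ H ≻ 0 ⇒ convex.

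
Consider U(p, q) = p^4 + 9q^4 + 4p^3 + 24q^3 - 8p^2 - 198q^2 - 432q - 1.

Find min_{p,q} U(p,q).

U(p,q) separates as A(p) + B(q) − 1, so its minimum is min A + min B − 1.
A'(p) = 4p(p - 1)(p + 4) vanishes at p ∈ {-4, 0, 1}; B'(q) = 36(q - 3)(q + 1)(q + 4) vanishes at q ∈ {-4, -1, 3}.
Local minima of A (where A''>0): A(-4)=-128, A(1)=-3. Local minima of B: B(-4)=-672, B(3)=-1701.
So the global minimum of U is A(-4) + B(3) − 1 = -128 − 1701 − 1 = -1830, attained at (-4, 3).

-1830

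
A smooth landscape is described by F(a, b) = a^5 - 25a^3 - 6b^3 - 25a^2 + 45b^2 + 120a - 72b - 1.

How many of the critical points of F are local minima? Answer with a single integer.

F separates as a function of a plus a function of b, so ∇F=0 decouples.
∂F/∂a = 5(a - 4)(a - 1)(a + 2)(a + 3) = 0 at a ∈ {-3, -2, 1, 4}; ∂F/∂b = -18(b - 4)(b - 1) = 0 at b ∈ {1, 4}.
The Hessian is diagonal: diag(F_aa, F_bb). Second derivatives: F_aa(-3)=-140, F_aa(-2)=90, F_aa(1)=-180, F_aa(4)=630; F_bb(1)=54, F_bb(4)=-54.
Local minima occur where both diagonal entries positive: (-2, 1), (4, 1). Count: 2.

2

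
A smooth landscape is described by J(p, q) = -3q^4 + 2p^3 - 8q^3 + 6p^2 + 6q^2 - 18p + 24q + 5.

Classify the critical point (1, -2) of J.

The mixed partial ∂²J/∂p∂q is 0, so the Hessian at any point is diag(J_pp, J_qq) = diag(12(p + 1), 12(-3q^2 - 4q + 1)).
At (1, -2): H = diag(24, -36).
The eigenvalues have opposite signs, so H is indefinite: a saddle point.

saddle point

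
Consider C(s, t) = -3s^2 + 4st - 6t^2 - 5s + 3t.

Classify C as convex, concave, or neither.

C is quadratic, so its Hessian is the constant matrix H = [[-6, 4], [4, -12]].
det(H) = 56, tr(H) = -18.
det(H) > 0 and tr(H) < 0, so H is negative definite everywhere: concave.

concave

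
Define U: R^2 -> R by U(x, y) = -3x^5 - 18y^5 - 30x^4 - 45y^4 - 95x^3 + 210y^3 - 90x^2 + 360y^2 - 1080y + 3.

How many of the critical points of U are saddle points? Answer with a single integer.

8

U separates as a function of x plus a function of y, so ∇U=0 decouples.
∂U/∂x = -15x(x + 1)(x + 3)(x + 4) = 0 at x ∈ {-4, -3, -1, 0}; ∂U/∂y = -90(y - 2)(y - 1)(y + 2)(y + 3) = 0 at y ∈ {-3, -2, 1, 2}.
The Hessian is diagonal: diag(U_xx, U_yy). Second derivatives: U_xx(-4)=180, U_xx(-3)=-90, U_xx(-1)=90, U_xx(0)=-180; U_yy(-3)=1800, U_yy(-2)=-1080, U_yy(1)=1080, U_yy(2)=-1800.
Saddle points occur where the two diagonal entries have opposite signs: (-4, -2), (-4, 2), (-3, -3), (-3, 1), (-1, -2), (-1, 2), (0, -3), (0, 1). Count: 8.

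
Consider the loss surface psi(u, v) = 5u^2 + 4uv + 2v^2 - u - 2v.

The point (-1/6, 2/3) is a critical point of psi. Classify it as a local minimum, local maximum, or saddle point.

The Hessian of psi is constant: H = [[10, 4], [4, 4]].
det(H) = 10·4 − 4² = 24.
det(H) > 0 and tr(H) = 14 > 0, so H is positive definite and the point is a local minimum.

local minimum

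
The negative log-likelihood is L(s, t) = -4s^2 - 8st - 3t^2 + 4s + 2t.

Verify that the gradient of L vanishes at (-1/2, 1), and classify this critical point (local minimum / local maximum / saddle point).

∇L = (-8s - 8t + 4, -8s - 6t + 2); substituting (-1/2, 1) gives ∇L = (0, 0), so (-1/2, 1) is indeed a critical point.
The Hessian of L is constant: H = [[-8, -8], [-8, -6]].
det(H) = (-8)·(-6) − (-8)² = -16.
Since det(H) < 0, H is indefinite and the critical point is a saddle point.

saddle point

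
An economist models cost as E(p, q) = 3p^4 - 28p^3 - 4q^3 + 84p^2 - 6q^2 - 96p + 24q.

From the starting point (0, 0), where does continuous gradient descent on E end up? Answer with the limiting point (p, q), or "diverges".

E is separable, so gradient descent decouples: p follows -∂E/∂p, q follows -∂E/∂q.
∂E/∂p = 12(p - 4)(p - 2)(p - 1); at p=0 this is -96, so p increases.
∂E/∂q = -12(q - 1)(q + 2); at q=0 this is 24, so q decreases.
p converges to its nearest critical value 1 (a local min of the p-part); q converges to -2. The iterate converges to (1, -2).

(1, -2)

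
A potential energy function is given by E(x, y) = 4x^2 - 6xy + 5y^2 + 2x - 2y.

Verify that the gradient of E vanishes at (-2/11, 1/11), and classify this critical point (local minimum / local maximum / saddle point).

∇E = (8x - 6y + 2, -6x + 10y - 2); substituting (-2/11, 1/11) gives ∇E = (0, 0), so (-2/11, 1/11) is indeed a critical point.
The Hessian of E is constant: H = [[8, -6], [-6, 10]].
det(H) = 8·10 − (-6)² = 44.
det(H) > 0 and tr(H) = 18 > 0, so H is positive definite and the point is a local minimum.

local minimum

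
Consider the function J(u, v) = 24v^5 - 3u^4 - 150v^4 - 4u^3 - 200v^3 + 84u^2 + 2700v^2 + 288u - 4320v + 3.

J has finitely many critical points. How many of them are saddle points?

6

J separates as a function of u plus a function of v, so ∇J=0 decouples.
∂J/∂u = -12(u - 4)(u + 2)(u + 3) = 0 at u ∈ {-3, -2, 4}; ∂J/∂v = 120(v - 4)(v - 3)(v - 1)(v + 3) = 0 at v ∈ {-3, 1, 3, 4}.
The Hessian is diagonal: diag(J_uu, J_vv). Second derivatives: J_uu(-3)=-84, J_uu(-2)=72, J_uu(4)=-504; J_vv(-3)=-20160, J_vv(1)=2880, J_vv(3)=-1440, J_vv(4)=2520.
Saddle points occur where the two diagonal entries have opposite signs: (-3, 1), (-3, 4), (-2, -3), (-2, 3), (4, 1), (4, 4). Count: 6.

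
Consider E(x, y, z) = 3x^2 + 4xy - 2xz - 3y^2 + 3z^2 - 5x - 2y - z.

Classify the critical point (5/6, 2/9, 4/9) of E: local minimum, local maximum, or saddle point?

saddle point

The Hessian is constant: H = [[6, 4, -2], [4, -6, 0], [-2, 0, 6]].
Leading principal minors: Δ₁ = 6, Δ₂ = -52, Δ₃ = -288.
The minors fit neither the all-positive nor the alternating-sign pattern, so H is indefinite: a saddle point.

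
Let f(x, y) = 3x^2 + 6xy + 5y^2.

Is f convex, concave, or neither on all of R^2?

f is quadratic, so its Hessian is the constant matrix H = [[6, 6], [6, 10]].
det(H) = 24, tr(H) = 16.
det(H) > 0 and tr(H) > 0, so H is positive definite everywhere: convex.

convex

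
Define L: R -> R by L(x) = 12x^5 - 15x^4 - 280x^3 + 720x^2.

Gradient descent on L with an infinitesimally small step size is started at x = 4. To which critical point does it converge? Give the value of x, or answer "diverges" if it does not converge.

3

L'(x) = 60x(x - 3)(x - 2)(x + 4), so L'(4) = 3840.
Gradient descent moves in the -L' direction, i.e. x is decreasing.
The nearest critical point in that direction is x = 3, where L'' = 1260 > 0 (a local minimum). The iterate converges there.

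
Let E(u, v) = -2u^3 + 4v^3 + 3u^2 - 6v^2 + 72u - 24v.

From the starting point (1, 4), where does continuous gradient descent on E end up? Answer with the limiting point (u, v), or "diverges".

(-3, 2)

E is separable, so gradient descent decouples: u follows -∂E/∂u, v follows -∂E/∂v.
∂E/∂u = -6(u - 4)(u + 3); at u=1 this is 72, so u decreases.
∂E/∂v = 12(v - 2)(v + 1); at v=4 this is 120, so v decreases.
u converges to its nearest critical value -3 (a local min of the u-part); v converges to 2. The iterate converges to (-3, 2).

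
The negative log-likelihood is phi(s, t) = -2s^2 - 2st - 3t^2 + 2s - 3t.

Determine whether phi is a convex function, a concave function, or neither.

concave

phi is quadratic, so its Hessian is the constant matrix H = [[-4, -2], [-2, -6]].
det(H) = 20, tr(H) = -10.
det(H) > 0 and tr(H) < 0, so H is negative definite everywhere: concave.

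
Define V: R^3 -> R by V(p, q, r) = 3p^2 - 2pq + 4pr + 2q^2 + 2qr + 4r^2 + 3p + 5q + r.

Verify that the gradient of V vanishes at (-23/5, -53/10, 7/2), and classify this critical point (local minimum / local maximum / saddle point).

local minimum

∇V = (6p - 2q + 4r + 3, -2p + 4q + 2r + 5, 4p + 2q + 8r + 1); substituting (-23/5, -53/10, 7/2) gives ∇V = (0, 0, 0), so (-23/5, -53/10, 7/2) is indeed a critical point.
The Hessian is constant: H = [[6, -2, 4], [-2, 4, 2], [4, 2, 8]].
Leading principal minors: Δ₁ = 6, Δ₂ = 20, Δ₃ = 40.
All leading minors are positive, so H is positive definite: a local minimum.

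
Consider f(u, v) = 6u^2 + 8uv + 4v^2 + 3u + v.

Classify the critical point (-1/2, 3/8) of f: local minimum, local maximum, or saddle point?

The Hessian of f is constant: H = [[12, 8], [8, 8]].
det(H) = 12·8 − 8² = 32.
det(H) > 0 and tr(H) = 20 > 0, so H is positive definite and the point is a local minimum.

local minimum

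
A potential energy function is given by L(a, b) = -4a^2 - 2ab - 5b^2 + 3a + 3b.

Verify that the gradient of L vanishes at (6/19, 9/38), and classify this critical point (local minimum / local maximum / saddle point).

local maximum

∇L = (-8a - 2b + 3, -2a - 10b + 3); substituting (6/19, 9/38) gives ∇L = (0, 0), so (6/19, 9/38) is indeed a critical point.
The Hessian of L is constant: H = [[-8, -2], [-2, -10]].
det(H) = (-8)·(-10) − (-2)² = 76.
det(H) > 0 and tr(H) = -18 < 0, so H is negative definite and the point is a local maximum.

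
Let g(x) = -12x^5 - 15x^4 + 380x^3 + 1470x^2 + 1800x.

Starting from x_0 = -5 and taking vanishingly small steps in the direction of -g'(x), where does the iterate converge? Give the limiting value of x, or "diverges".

g'(x) = -60(x - 5)(x + 1)(x + 2)(x + 3), so g'(-5) = -14400.
Gradient descent moves in the -g' direction, i.e. x is increasing.
The nearest critical point in that direction is x = -3, where g'' = 960 > 0 (a local minimum). The iterate converges there.

-3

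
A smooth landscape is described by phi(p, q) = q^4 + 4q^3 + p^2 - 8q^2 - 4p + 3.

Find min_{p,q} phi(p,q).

-129

phi(p,q) separates as A(p) + B(q) + 3, so its minimum is min A + min B + 3.
A'(p) = 2p - 4 vanishes at p ∈ {2}; B'(q) = 4q(q - 1)(q + 4) vanishes at q ∈ {-4, 0, 1}.
Local minima of A (where A''>0): A(2)=-4. Local minima of B: B(-4)=-128, B(1)=-3.
So the global minimum of phi is A(2) + B(-4) + 3 = -4 − 128 + 3 = -129, attained at (2, -4).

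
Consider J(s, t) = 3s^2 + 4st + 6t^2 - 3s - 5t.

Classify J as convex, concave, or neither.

J is quadratic, so its Hessian is the constant matrix H = [[6, 4], [4, 12]].
det(H) = 56, tr(H) = 18.
det(H) > 0 and tr(H) > 0, so H is positive definite everywhere: convex.

convex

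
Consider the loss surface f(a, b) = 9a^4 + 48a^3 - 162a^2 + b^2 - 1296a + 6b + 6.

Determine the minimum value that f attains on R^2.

-3324

f(a,b) separates as P(a) + Q(b) + 6, so its minimum is min P + min Q + 6.
P'(a) = 36(a - 3)(a + 3)(a + 4) vanishes at a ∈ {-4, -3, 3}; Q'(b) = 2b + 6 vanishes at b ∈ {-3}.
Local minima of P (where P''>0): P(-4)=1824, P(3)=-3321. Local minima of Q: Q(-3)=-9.
So the global minimum of f is P(3) + Q(-3) + 6 = -3321 − 9 + 6 = -3324, attained at (3, -3).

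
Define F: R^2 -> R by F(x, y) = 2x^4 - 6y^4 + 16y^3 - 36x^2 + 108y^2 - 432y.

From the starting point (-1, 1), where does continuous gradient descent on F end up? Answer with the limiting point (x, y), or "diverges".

(-3, 2)

F is separable, so gradient descent decouples: x follows -∂F/∂x, y follows -∂F/∂y.
∂F/∂x = 8x(x - 3)(x + 3); at x=-1 this is 64, so x decreases.
∂F/∂y = -24(y - 3)(y - 2)(y + 3); at y=1 this is -192, so y increases.
x converges to its nearest critical value -3 (a local min of the x-part); y converges to 2. The iterate converges to (-3, 2).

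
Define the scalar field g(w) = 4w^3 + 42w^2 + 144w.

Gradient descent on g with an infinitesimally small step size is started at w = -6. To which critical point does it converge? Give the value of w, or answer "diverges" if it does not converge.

diverges

g'(w) = 12(w + 3)(w + 4), so g'(-6) = 72.
Gradient descent moves in the -g' direction, i.e. w is decreasing.
There is no critical point below w=-6, and g' keeps the same sign, so the iterate runs off to −∞.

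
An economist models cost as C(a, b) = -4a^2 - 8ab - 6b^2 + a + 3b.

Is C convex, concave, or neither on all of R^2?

C is quadratic, so its Hessian is the constant matrix H = [[-8, -8], [-8, -12]].
det(H) = 32, tr(H) = -20.
det(H) > 0 and tr(H) < 0, so H is negative definite everywhere: concave.

concave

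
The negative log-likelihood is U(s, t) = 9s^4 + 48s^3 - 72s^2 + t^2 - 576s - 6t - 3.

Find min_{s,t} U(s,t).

-924

U(s,t) separates as P(s) + Q(t) − 3, so its minimum is min P + min Q − 3.
P'(s) = 36(s - 2)(s + 2)(s + 4) vanishes at s ∈ {-4, -2, 2}; Q'(t) = 2(t - 3) vanishes at t ∈ {3}.
Local minima of P (where P''>0): P(-4)=384, P(2)=-912. Local minima of Q: Q(3)=-9.
So the global minimum of U is P(2) + Q(3) − 3 = -912 − 9 − 3 = -924, attained at (2, 3).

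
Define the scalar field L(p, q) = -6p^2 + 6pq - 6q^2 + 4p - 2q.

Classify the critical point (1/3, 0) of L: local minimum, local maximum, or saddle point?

The Hessian of L is constant: H = [[-12, 6], [6, -12]].
det(H) = (-12)·(-12) − 6² = 108.
det(H) > 0 and tr(H) = -24 < 0, so H is negative definite and the point is a local maximum.

local maximum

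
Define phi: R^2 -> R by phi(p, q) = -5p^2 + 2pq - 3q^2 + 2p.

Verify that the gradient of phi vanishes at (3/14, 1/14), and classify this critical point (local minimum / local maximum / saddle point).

local maximum

∇phi = (-10p + 2q + 2, 2p - 6q); substituting (3/14, 1/14) gives ∇phi = (0, 0), so (3/14, 1/14) is indeed a critical point.
The Hessian of phi is constant: H = [[-10, 2], [2, -6]].
det(H) = (-10)·(-6) − 2² = 56.
det(H) > 0 and tr(H) = -16 < 0, so H is negative definite and the point is a local maximum.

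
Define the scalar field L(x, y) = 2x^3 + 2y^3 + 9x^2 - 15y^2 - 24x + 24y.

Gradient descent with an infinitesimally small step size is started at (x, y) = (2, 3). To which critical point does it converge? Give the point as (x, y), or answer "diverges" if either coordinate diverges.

(1, 4)

L is separable, so gradient descent decouples: x follows -∂L/∂x, y follows -∂L/∂y.
∂L/∂x = 6(x - 1)(x + 4); at x=2 this is 36, so x decreases.
∂L/∂y = 6(y - 4)(y - 1); at y=3 this is -12, so y increases.
x converges to its nearest critical value 1 (a local min of the x-part); y converges to 4. The iterate converges to (1, 4).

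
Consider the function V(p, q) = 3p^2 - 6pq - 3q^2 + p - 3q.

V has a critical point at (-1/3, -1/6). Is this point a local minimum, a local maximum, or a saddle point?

saddle point

The Hessian of V is constant: H = [[6, -6], [-6, -6]].
det(H) = 6·(-6) − (-6)² = -72.
Since det(H) < 0, H is indefinite and the critical point is a saddle point.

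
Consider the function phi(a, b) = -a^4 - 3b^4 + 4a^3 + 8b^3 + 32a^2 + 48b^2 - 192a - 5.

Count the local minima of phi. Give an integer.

phi separates as a function of a plus a function of b, so ∇phi=0 decouples.
∂phi/∂a = -4(a - 4)(a - 3)(a + 4) = 0 at a ∈ {-4, 3, 4}; ∂phi/∂b = -12b(b - 4)(b + 2) = 0 at b ∈ {-2, 0, 4}.
The Hessian is diagonal: diag(phi_aa, phi_bb). Second derivatives: phi_aa(-4)=-224, phi_aa(3)=28, phi_aa(4)=-32; phi_bb(-2)=-144, phi_bb(0)=96, phi_bb(4)=-288.
Local minima occur where both diagonal entries positive: (3, 0). Count: 1.

1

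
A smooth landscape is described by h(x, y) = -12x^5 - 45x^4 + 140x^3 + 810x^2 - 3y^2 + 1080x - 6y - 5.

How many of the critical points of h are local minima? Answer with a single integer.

0

h separates as a function of x plus a function of y, so ∇h=0 decouples.
∂h/∂x = -60(x - 3)(x + 1)(x + 2)(x + 3) = 0 at x ∈ {-3, -2, -1, 3}; ∂h/∂y = -6(y + 1) = 0 at y ∈ {-1}.
The Hessian is diagonal: diag(h_xx, h_yy). Second derivatives: h_xx(-3)=720, h_xx(-2)=-300, h_xx(-1)=480, h_xx(3)=-7200; h_yy(-1)=-6.
Local minima occur where both diagonal entries positive: none. Count: 0.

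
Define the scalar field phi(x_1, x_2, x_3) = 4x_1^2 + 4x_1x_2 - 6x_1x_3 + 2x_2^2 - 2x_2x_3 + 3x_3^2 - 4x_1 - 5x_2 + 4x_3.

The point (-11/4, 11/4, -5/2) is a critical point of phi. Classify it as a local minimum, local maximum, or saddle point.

The Hessian is constant: H = [[8, 4, -6], [4, 4, -2], [-6, -2, 6]].
Leading principal minors: Δ₁ = 8, Δ₂ = 16, Δ₃ = 16.
All leading minors are positive, so H is positive definite: a local minimum.

local minimum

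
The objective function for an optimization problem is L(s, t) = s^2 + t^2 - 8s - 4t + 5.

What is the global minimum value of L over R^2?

L(s,t) separates as P(s) + Q(t) + 5, so its minimum is min P + min Q + 5.
P'(s) = 2s - 8 vanishes at s ∈ {4}; Q'(t) = 2(t - 2) vanishes at t ∈ {2}.
Local minima of P (where P''>0): P(4)=-16. Local minima of Q: Q(2)=-4.
So the global minimum of L is P(4) + Q(2) + 5 = -16 − 4 + 5 = -15, attained at (4, 2).

-15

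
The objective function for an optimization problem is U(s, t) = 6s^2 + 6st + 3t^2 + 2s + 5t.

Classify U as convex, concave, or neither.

convex

U is quadratic, so its Hessian is the constant matrix H = [[12, 6], [6, 6]].
det(H) = 36, tr(H) = 18.
det(H) > 0 and tr(H) > 0, so H is positive definite everywhere: convex.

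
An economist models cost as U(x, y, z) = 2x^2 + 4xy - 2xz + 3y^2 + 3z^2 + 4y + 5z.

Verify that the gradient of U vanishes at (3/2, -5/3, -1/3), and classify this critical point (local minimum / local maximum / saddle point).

local minimum

∇U = (4x + 4y - 2z, 4x + 6y + 4, -2x + 6z + 5); substituting (3/2, -5/3, -1/3) gives ∇U = (0, 0, 0), so (3/2, -5/3, -1/3) is indeed a critical point.
The Hessian is constant: H = [[4, 4, -2], [4, 6, 0], [-2, 0, 6]].
Leading principal minors: Δ₁ = 4, Δ₂ = 8, Δ₃ = 24.
All leading minors are positive, so H is positive definite: a local minimum.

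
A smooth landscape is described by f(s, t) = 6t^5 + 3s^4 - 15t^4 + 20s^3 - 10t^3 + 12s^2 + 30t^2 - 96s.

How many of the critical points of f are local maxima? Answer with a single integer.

f separates as a function of s plus a function of t, so ∇f=0 decouples.
∂f/∂s = 12(s - 1)(s + 2)(s + 4) = 0 at s ∈ {-4, -2, 1}; ∂f/∂t = 30t(t - 2)(t - 1)(t + 1) = 0 at t ∈ {-1, 0, 1, 2}.
The Hessian is diagonal: diag(f_ss, f_tt). Second derivatives: f_ss(-4)=120, f_ss(-2)=-72, f_ss(1)=180; f_tt(-1)=-180, f_tt(0)=60, f_tt(1)=-60, f_tt(2)=180.
Local maxima occur where both diagonal entries negative: (-2, -1), (-2, 1). Count: 2.

2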